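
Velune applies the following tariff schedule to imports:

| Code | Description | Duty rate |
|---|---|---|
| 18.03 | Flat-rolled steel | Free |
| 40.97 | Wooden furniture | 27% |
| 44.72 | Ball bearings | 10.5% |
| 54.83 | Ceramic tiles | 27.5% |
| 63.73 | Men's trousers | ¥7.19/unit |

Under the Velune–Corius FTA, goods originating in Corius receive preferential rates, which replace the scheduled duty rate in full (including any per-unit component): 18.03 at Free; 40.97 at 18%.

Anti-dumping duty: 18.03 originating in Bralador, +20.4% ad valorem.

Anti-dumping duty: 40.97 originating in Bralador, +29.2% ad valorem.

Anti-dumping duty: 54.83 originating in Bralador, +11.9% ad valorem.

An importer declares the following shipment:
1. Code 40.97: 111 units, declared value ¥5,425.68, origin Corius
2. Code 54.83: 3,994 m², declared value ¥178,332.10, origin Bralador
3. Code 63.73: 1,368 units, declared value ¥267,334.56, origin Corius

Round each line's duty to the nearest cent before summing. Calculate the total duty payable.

Line 1 (40.97, Corius, 111 units, ¥5,425.68):
Base rate for 40.97 is 27%.
Origin Corius qualifies under the Velune–Corius agreement and 40.97 is covered: preferential rate 18% applies instead.
The additional-duty order on 40.97 targets Bralador, not Corius; it does not apply.
Duty = ¥5,425.68 × 18% = ¥976.62.
Line 2 (54.83, Bralador, 3,994 m², ¥178,332.10):
Base rate for 54.83 is 27.5%.
Additional duty on 54.83 from Bralador: +11.9%. Applied ad valorem rate: 27.5% + 11.9% = 39.4%.
Duty = ¥178,332.10 × 39.4% = ¥70,262.85.
Line 3 (63.73, Corius, 1,368 units, ¥267,334.56):
Base rate for 63.73 is ¥7.19/unit.
Origin Corius is the FTA partner but 63.73 is not on the preference list; base rate stands.
Duty = 1,368 × ¥7.19 = ¥9,835.92.
Total = ¥976.62 + ¥70,262.85 + ¥9,835.92 = ¥81,075.39.

¥81,075.39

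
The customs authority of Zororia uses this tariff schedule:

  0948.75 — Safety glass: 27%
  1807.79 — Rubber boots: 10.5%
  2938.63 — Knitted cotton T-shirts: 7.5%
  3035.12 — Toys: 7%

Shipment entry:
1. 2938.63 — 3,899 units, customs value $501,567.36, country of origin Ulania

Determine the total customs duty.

Line 1 (2938.63, Ulania, 3,899 units, $501,567.36):
Base rate for 2938.63 is 7.5%.
Duty = $501,567.36 × 7.5% = $37,617.55.

$37,617.55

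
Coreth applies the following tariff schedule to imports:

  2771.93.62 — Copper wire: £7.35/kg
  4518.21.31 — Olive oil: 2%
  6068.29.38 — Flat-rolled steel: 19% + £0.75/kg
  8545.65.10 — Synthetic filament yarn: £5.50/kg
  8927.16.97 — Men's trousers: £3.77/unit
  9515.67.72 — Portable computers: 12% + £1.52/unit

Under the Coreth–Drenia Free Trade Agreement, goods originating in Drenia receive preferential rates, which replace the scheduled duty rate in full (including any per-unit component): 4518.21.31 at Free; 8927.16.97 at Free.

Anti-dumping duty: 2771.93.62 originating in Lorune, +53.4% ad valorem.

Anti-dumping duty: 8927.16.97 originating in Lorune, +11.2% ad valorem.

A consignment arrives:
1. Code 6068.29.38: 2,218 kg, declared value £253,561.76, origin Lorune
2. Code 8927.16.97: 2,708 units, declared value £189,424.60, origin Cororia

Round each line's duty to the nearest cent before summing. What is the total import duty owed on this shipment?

£60,049.39

Line 1 (6068.29.38, Lorune, 2,218 kg, £253,561.76):
Base rate for 6068.29.38 is 19% + £0.75/kg.
Duty = £253,561.76 × 19% + 2,218 × £0.75 = £49,840.23.
Line 2 (8927.16.97, Cororia, 2,708 units, £189,424.60):
Base rate for 8927.16.97 is £3.77/unit.
8927.16.97 has an FTA preferential rate, but origin Cororia is not Drenia; base rate stands.
The additional-duty order on 8927.16.97 targets Lorune, not Cororia; it does not apply.
Duty = 2,708 × £3.77 = £10,209.16.
Total = £49,840.23 + £10,209.16 = £60,049.39.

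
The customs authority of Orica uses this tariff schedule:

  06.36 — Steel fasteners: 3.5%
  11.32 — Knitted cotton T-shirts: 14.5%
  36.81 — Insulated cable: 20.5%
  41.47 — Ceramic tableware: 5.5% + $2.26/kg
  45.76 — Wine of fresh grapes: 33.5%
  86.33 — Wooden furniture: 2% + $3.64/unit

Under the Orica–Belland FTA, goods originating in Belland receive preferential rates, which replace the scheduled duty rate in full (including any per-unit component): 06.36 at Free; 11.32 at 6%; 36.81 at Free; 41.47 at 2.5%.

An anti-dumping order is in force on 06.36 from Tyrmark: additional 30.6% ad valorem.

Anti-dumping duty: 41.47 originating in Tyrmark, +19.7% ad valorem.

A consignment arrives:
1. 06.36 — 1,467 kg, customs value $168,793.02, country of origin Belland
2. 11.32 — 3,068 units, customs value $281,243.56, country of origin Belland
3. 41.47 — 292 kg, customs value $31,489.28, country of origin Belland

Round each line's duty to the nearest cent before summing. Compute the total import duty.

Line 1 (06.36, Belland, 1,467 kg, $168,793.02):
Base rate for 06.36 is 3.5%.
Origin Belland qualifies under the Orica–Belland agreement and 06.36 is covered: preferential rate Free applies instead.
The additional-duty order on 06.36 targets Tyrmark, not Belland; it does not apply.
Duty = $168,793.02 × 0% = $0.00.
Line 2 (11.32, Belland, 3,068 units, $281,243.56):
Base rate for 11.32 is 14.5%.
Origin Belland qualifies under the Orica–Belland agreement and 11.32 is covered: preferential rate 6% applies instead.
Duty = $281,243.56 × 6% = $16,874.61.
Line 3 (41.47, Belland, 292 kg, $31,489.28):
Base rate for 41.47 is 5.5% + $2.26/kg.
Origin Belland qualifies under the Orica–Belland agreement and 41.47 is covered: preferential rate 2.5% applies instead.
The additional-duty order on 41.47 targets Tyrmark, not Belland; it does not apply.
Duty = $31,489.28 × 2.5% = $787.23.
Total = $0.00 + $16,874.61 + $787.23 = $17,661.84.

$17,661.84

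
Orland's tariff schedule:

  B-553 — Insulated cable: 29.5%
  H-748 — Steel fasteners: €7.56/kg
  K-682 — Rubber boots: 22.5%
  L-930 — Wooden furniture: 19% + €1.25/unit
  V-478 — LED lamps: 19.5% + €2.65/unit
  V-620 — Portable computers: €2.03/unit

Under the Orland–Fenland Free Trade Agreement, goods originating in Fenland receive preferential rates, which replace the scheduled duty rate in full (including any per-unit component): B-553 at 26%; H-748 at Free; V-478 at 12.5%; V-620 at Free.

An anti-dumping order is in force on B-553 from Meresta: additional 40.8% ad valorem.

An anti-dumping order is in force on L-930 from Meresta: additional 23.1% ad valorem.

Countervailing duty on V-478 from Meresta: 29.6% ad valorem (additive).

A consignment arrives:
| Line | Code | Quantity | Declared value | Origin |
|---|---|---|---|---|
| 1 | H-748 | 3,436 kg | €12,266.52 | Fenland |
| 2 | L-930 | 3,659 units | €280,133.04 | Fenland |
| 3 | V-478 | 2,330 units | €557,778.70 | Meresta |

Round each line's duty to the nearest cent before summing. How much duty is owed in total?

€337,842.87

Line 1 (H-748, Fenland, 3,436 kg, €12,266.52):
Base rate for H-748 is €7.56/kg.
Origin Fenland qualifies under the Orland–Fenland agreement and H-748 is covered: preferential rate Free applies instead.
Duty = €12,266.52 × 0% = €0.00.
Line 2 (L-930, Fenland, 3,659 units, €280,133.04):
Base rate for L-930 is 19% + €1.25/unit.
Origin Fenland is the FTA partner but L-930 is not on the preference list; base rate stands.
The additional-duty order on L-930 targets Meresta, not Fenland; it does not apply.
Duty = €280,133.04 × 19% + 3,659 × €1.25 = €57,799.03.
Line 3 (V-478, Meresta, 2,330 units, €557,778.70):
Base rate for V-478 is 19.5% + €2.65/unit.
V-478 has an FTA preferential rate, but origin Meresta is not Fenland; base rate stands.
Additional duty on V-478 from Meresta: +29.6%. Applied ad valorem rate: 19.5% + 29.6% = 49.1%.
Duty = €557,778.70 × 49.1% + 2,330 × €2.65 = €280,043.84.
Total = €0.00 + €57,799.03 + €280,043.84 = €337,842.87.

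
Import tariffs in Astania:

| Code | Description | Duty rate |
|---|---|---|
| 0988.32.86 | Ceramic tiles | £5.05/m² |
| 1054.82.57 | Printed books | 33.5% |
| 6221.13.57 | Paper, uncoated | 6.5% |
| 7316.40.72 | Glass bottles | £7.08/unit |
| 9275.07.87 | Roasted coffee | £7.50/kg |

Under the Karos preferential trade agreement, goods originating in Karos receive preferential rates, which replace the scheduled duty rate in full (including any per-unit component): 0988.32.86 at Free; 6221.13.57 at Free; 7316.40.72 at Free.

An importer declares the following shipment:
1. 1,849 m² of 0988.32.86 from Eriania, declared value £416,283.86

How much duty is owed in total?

£9,337.45

Line 1 (0988.32.86, Eriania, 1,849 m², £416,283.86):
Base rate for 0988.32.86 is £5.05/m².
0988.32.86 has an FTA preferential rate, but origin Eriania is not Karos; base rate stands.
Duty = 1,849 × £5.05 = £9,337.45.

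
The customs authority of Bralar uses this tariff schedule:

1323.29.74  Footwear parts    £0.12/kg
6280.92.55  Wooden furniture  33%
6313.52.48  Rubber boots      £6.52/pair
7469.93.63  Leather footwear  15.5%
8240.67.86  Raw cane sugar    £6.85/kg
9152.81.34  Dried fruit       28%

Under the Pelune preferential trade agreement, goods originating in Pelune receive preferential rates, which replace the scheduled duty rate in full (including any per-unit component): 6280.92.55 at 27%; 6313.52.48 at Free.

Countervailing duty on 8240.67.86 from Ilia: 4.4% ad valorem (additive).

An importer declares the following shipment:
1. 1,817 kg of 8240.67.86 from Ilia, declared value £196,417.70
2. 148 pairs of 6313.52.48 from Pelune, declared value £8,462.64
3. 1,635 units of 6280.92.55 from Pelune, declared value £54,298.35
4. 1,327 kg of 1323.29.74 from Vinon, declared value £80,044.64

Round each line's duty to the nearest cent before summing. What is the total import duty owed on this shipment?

Line 1 (8240.67.86, Ilia, 1,817 kg, £196,417.70):
Base rate for 8240.67.86 is £6.85/kg.
Additional duty on 8240.67.86 from Ilia: +4.4% ad valorem. Applied ad valorem rate = 4.4%.
Duty = £196,417.70 × 4.4% + 1,817 × £6.85 = £21,088.83.
Line 2 (6313.52.48, Pelune, 148 pairs, £8,462.64):
Base rate for 6313.52.48 is £6.52/pair.
Origin Pelune qualifies under the Bralar–Pelune agreement and 6313.52.48 is covered: preferential rate Free applies instead.
Duty = £8,462.64 × 0% = £0.00.
Line 3 (6280.92.55, Pelune, 1,635 units, £54,298.35):
Base rate for 6280.92.55 is 33%.
Origin Pelune qualifies under the Bralar–Pelune agreement and 6280.92.55 is covered: preferential rate 27% applies instead.
Duty = £54,298.35 × 27% = £14,660.55.
Line 4 (1323.29.74, Vinon, 1,327 kg, £80,044.64):
Base rate for 1323.29.74 is £0.12/kg.
Duty = 1,327 × £0.12 = £159.24.
Total = £21,088.83 + £0.00 + £14,660.55 + £159.24 = £35,908.62.

£35,908.62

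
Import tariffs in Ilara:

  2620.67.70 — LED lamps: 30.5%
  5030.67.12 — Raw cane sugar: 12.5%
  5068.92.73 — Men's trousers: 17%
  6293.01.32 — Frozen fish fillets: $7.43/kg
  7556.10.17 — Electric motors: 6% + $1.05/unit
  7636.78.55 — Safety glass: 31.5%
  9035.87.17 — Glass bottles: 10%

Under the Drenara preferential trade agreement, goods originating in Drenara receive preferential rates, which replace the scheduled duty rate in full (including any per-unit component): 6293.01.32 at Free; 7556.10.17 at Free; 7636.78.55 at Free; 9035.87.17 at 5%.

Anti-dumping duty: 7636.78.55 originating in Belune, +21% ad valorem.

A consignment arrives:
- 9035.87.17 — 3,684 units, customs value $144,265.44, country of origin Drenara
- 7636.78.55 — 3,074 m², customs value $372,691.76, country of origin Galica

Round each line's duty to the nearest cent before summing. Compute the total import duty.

Line 1 (9035.87.17, Drenara, 3,684 units, $144,265.44):
Base rate for 9035.87.17 is 10%.
Origin Drenara qualifies under the Ilara–Drenara agreement and 9035.87.17 is covered: preferential rate 5% applies instead.
Duty = $144,265.44 × 5% = $7,213.27.
Line 2 (7636.78.55, Galica, 3,074 m², $372,691.76):
Base rate for 7636.78.55 is 31.5%.
7636.78.55 has an FTA preferential rate, but origin Galica is not Drenara; base rate stands.
The additional-duty order on 7636.78.55 targets Belune, not Galica; it does not apply.
Duty = $372,691.76 × 31.5% = $117,397.90.
Total = $7,213.27 + $117,397.90 = $124,611.17.

$124,611.17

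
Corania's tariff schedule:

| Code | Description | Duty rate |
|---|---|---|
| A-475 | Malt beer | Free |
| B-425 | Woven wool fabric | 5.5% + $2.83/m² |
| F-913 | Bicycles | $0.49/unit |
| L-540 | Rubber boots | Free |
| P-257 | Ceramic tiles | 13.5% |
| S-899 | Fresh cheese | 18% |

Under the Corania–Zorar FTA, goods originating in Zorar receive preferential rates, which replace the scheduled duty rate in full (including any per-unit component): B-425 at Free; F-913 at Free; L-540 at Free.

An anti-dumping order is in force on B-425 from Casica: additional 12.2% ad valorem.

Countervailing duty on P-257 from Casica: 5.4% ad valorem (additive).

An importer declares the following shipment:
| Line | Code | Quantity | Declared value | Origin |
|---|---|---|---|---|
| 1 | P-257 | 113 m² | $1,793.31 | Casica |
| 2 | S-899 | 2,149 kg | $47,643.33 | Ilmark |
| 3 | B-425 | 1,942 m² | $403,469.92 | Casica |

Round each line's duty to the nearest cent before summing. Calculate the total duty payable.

Line 1 (P-257, Casica, 113 m², $1,793.31):
Base rate for P-257 is 13.5%.
Additional duty on P-257 from Casica: +5.4%. Applied ad valorem rate: 13.5% + 5.4% = 18.9%.
Duty = $1,793.31 × 18.9% = $338.94.
Line 2 (S-899, Ilmark, 2,149 kg, $47,643.33):
Base rate for S-899 is 18%.
Duty = $47,643.33 × 18% = $8,575.80.
Line 3 (B-425, Casica, 1,942 m², $403,469.92):
Base rate for B-425 is 5.5% + $2.83/m².
B-425 has an FTA preferential rate, but origin Casica is not Zorar; base rate stands.
Additional duty on B-425 from Casica: +12.2%. Applied ad valorem rate: 5.5% + 12.2% = 17.7%.
Duty = $403,469.92 × 17.7% + 1,942 × $2.83 = $76,910.04.
Total = $338.94 + $8,575.80 + $76,910.04 = $85,824.78.

$85,824.78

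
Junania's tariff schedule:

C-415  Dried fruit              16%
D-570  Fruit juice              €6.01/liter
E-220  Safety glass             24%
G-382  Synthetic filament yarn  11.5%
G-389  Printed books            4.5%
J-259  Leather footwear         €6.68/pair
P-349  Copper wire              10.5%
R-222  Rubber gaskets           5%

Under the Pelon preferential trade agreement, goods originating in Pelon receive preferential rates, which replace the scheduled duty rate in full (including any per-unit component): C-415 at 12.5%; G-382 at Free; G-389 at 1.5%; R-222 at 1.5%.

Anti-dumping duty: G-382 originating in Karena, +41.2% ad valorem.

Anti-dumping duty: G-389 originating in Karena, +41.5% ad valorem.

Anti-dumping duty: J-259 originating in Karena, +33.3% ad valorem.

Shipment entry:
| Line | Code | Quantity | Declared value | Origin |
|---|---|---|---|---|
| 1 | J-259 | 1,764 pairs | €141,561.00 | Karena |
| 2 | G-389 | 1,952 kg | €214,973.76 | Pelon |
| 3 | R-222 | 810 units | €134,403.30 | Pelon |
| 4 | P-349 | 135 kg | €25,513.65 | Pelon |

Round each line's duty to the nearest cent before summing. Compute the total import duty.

Line 1 (J-259, Karena, 1,764 pairs, €141,561.00):
Base rate for J-259 is €6.68/pair.
Additional duty on J-259 from Karena: +33.3% ad valorem. Applied ad valorem rate = 33.3%.
Duty = €141,561.00 × 33.3% + 1,764 × €6.68 = €58,923.33.
Line 2 (G-389, Pelon, 1,952 kg, €214,973.76):
Base rate for G-389 is 4.5%.
Origin Pelon qualifies under the Junania–Pelon agreement and G-389 is covered: preferential rate 1.5% applies instead.
The additional-duty order on G-389 targets Karena, not Pelon; it does not apply.
Duty = €214,973.76 × 1.5% = €3,224.61.
Line 3 (R-222, Pelon, 810 units, €134,403.30):
Base rate for R-222 is 5%.
Origin Pelon qualifies under the Junania–Pelon agreement and R-222 is covered: preferential rate 1.5% applies instead.
Duty = €134,403.30 × 1.5% = €2,016.05.
Line 4 (P-349, Pelon, 135 kg, €25,513.65):
Base rate for P-349 is 10.5%.
Origin Pelon is the FTA partner but P-349 is not on the preference list; base rate stands.
Duty = €25,513.65 × 10.5% = €2,678.93.
Total = €58,923.33 + €3,224.61 + €2,016.05 + €2,678.93 = €66,842.92.

€66,842.92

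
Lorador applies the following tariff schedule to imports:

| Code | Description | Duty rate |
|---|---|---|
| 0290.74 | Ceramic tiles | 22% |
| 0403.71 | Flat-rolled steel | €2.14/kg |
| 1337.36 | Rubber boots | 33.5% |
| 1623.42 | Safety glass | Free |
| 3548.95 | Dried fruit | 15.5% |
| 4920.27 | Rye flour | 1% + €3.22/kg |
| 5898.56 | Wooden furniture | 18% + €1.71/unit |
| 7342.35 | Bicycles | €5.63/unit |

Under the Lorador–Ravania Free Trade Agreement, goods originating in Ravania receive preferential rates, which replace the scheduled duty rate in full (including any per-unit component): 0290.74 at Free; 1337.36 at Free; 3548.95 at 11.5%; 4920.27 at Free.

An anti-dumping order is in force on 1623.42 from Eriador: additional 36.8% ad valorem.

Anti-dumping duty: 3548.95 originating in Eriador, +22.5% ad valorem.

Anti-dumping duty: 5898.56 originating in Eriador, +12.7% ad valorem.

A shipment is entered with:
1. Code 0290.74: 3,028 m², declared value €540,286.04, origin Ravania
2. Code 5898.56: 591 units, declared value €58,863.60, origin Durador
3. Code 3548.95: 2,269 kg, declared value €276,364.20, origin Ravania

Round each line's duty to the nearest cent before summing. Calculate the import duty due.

Line 1 (0290.74, Ravania, 3,028 m², €540,286.04):
Base rate for 0290.74 is 22%.
Origin Ravania qualifies under the Lorador–Ravania agreement and 0290.74 is covered: preferential rate Free applies instead.
Duty = €540,286.04 × 0% = €0.00.
Line 2 (5898.56, Durador, 591 units, €58,863.60):
Base rate for 5898.56 is 18% + €1.71/unit.
The additional-duty order on 5898.56 targets Eriador, not Durador; it does not apply.
Duty = €58,863.60 × 18% + 591 × €1.71 = €11,606.06.
Line 3 (3548.95, Ravania, 2,269 kg, €276,364.20):
Base rate for 3548.95 is 15.5%.
Origin Ravania qualifies under the Lorador–Ravania agreement and 3548.95 is covered: preferential rate 11.5% applies instead.
The additional-duty order on 3548.95 targets Eriador, not Ravania; it does not apply.
Duty = €276,364.20 × 11.5% = €31,781.88.
Total = €0.00 + €11,606.06 + €31,781.88 = €43,387.94.

€43,387.94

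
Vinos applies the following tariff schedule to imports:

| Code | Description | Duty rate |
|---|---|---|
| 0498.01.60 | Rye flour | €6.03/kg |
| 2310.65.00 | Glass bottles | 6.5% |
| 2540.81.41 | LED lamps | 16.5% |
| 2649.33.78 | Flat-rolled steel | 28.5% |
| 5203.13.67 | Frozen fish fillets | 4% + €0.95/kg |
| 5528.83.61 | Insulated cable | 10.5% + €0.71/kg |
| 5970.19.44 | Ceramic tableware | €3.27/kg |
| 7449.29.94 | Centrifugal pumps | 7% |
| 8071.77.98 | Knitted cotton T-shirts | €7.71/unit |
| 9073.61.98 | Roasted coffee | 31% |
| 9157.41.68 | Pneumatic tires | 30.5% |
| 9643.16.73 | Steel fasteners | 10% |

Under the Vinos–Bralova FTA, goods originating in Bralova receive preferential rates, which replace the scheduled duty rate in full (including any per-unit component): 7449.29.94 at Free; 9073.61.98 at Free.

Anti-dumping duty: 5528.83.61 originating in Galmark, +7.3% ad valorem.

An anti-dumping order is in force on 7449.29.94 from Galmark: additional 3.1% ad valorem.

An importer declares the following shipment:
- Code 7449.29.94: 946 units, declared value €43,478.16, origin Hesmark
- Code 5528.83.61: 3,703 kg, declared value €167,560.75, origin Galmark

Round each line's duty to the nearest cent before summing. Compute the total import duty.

Line 1 (7449.29.94, Hesmark, 946 units, €43,478.16):
Base rate for 7449.29.94 is 7%.
7449.29.94 has an FTA preferential rate, but origin Hesmark is not Bralova; base rate stands.
The additional-duty order on 7449.29.94 targets Galmark, not Hesmark; it does not apply.
Duty = €43,478.16 × 7% = €3,043.47.
Line 2 (5528.83.61, Galmark, 3,703 kg, €167,560.75):
Base rate for 5528.83.61 is 10.5% + €0.71/kg.
Additional duty on 5528.83.61 from Galmark: +7.3%. Applied ad valorem rate: 10.5% + 7.3% = 17.8%.
Duty = €167,560.75 × 17.8% + 3,703 × €0.71 = €32,454.94.
Total = €3,043.47 + €32,454.94 = €35,498.41.

€35,498.41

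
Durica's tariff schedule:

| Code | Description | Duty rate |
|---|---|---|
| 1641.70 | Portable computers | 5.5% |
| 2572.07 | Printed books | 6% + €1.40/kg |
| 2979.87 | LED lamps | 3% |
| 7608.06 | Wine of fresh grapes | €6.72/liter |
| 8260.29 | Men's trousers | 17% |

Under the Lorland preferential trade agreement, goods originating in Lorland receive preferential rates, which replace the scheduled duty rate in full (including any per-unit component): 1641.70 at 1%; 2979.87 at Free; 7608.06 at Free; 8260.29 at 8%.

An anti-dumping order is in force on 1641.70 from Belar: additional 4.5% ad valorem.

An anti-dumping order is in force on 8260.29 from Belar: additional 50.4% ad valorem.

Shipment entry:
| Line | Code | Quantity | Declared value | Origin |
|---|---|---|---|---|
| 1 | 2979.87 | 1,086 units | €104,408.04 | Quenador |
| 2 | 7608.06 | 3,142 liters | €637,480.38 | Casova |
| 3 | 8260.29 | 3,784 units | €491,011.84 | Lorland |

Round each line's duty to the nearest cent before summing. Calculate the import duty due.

€63,527.43

Line 1 (2979.87, Quenador, 1,086 units, €104,408.04):
Base rate for 2979.87 is 3%.
2979.87 has an FTA preferential rate, but origin Quenador is not Lorland; base rate stands.
Duty = €104,408.04 × 3% = €3,132.24.
Line 2 (7608.06, Casova, 3,142 liters, €637,480.38):
Base rate for 7608.06 is €6.72/liter.
7608.06 has an FTA preferential rate, but origin Casova is not Lorland; base rate stands.
Duty = 3,142 × €6.72 = €21,114.24.
Line 3 (8260.29, Lorland, 3,784 units, €491,011.84):
Base rate for 8260.29 is 17%.
Origin Lorland qualifies under the Durica–Lorland agreement and 8260.29 is covered: preferential rate 8% applies instead.
The additional-duty order on 8260.29 targets Belar, not Lorland; it does not apply.
Duty = €491,011.84 × 8% = €39,280.95.
Total = €3,132.24 + €21,114.24 + €39,280.95 = €63,527.43.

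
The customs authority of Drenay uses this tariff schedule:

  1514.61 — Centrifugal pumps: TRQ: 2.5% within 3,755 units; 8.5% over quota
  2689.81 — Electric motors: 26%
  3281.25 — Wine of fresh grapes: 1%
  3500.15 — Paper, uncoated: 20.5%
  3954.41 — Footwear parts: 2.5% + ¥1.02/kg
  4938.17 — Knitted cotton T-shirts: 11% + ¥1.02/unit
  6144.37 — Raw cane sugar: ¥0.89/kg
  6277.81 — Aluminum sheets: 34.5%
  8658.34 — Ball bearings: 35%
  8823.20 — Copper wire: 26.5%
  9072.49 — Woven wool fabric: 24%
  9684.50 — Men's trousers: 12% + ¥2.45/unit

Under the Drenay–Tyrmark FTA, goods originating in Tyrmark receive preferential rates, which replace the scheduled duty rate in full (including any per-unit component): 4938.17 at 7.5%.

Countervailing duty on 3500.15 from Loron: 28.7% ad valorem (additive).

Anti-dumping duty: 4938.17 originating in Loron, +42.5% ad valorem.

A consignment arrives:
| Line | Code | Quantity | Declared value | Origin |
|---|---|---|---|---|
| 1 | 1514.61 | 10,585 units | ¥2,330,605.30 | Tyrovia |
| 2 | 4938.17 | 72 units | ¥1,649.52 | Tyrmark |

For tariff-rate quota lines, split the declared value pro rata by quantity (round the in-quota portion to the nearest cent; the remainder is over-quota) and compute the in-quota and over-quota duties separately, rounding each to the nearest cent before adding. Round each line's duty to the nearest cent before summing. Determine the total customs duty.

Line 1 (1514.61, Tyrovia, 10,585 units, ¥2,330,605.30):
Code 1514.61 is under a tariff-rate quota (threshold 3,755 units). In-quota: 3,755 units at 2.5%; over-quota: 6,830 units at 8.5%.
Pro-rata value split: in-quota = ¥2,330,605.30 × 3,755/10,585 = ¥826,775.90; over-quota = ¥2,330,605.30 − ¥826,775.90 = ¥1,503,829.40.
In-quota duty = ¥826,775.90 × 2.5% = ¥20,669.40. Over-quota duty = ¥1,503,829.40 × 8.5% = ¥127,825.50.
Line duty = ¥20,669.40 + ¥127,825.50 = ¥148,494.90.
Line 2 (4938.17, Tyrmark, 72 units, ¥1,649.52):
Base rate for 4938.17 is 11% + ¥1.02/unit.
Origin Tyrmark qualifies under the Drenay–Tyrmark agreement and 4938.17 is covered: preferential rate 7.5% applies instead.
The additional-duty order on 4938.17 targets Loron, not Tyrmark; it does not apply.
Duty = ¥1,649.52 × 7.5% = ¥123.71.
Total = ¥148,494.90 + ¥123.71 = ¥148,618.61.

¥148,618.61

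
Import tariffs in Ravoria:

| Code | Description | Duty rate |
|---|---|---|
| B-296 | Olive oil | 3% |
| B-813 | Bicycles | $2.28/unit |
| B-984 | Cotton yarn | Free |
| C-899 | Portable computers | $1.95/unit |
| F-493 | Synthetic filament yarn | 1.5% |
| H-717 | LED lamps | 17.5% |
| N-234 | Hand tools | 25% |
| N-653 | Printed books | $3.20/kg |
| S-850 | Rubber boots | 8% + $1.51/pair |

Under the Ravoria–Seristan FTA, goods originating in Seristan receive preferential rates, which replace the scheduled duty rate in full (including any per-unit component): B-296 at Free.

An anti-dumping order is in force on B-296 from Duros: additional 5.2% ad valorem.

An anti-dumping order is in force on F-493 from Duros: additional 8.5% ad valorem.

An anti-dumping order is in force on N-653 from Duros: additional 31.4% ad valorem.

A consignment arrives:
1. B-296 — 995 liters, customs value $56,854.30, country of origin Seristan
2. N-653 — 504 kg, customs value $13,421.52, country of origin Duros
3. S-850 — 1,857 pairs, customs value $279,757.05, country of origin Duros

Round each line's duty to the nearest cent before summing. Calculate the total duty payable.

Line 1 (B-296, Seristan, 995 liters, $56,854.30):
Base rate for B-296 is 3%.
Origin Seristan qualifies under the Ravoria–Seristan agreement and B-296 is covered: preferential rate Free applies instead.
The additional-duty order on B-296 targets Duros, not Seristan; it does not apply.
Duty = $56,854.30 × 0% = $0.00.
Line 2 (N-653, Duros, 504 kg, $13,421.52):
Base rate for N-653 is $3.20/kg.
Additional duty on N-653 from Duros: +31.4% ad valorem. Applied ad valorem rate = 31.4%.
Duty = $13,421.52 × 31.4% + 504 × $3.20 = $5,827.16.
Line 3 (S-850, Duros, 1,857 pairs, $279,757.05):
Base rate for S-850 is 8% + $1.51/pair.
Duty = $279,757.05 × 8% + 1,857 × $1.51 = $25,184.63.
Total = $0.00 + $5,827.16 + $25,184.63 = $31,011.79.

$31,011.79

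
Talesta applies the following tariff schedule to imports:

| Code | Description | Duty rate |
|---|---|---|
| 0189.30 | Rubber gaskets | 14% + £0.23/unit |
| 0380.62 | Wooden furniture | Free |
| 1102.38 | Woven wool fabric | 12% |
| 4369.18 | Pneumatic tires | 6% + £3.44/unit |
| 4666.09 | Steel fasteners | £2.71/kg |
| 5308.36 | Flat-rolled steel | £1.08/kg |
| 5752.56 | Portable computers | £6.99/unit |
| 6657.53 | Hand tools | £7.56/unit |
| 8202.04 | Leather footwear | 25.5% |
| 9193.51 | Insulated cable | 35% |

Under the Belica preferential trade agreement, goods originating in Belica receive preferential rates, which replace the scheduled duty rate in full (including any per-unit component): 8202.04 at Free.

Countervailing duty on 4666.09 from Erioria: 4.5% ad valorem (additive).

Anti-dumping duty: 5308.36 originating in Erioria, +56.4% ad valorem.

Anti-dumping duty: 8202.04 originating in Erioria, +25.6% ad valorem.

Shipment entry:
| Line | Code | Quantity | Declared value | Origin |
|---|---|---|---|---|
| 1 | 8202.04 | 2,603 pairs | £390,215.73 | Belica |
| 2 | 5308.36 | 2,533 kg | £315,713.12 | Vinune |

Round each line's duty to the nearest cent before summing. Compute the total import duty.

£2,735.64

Line 1 (8202.04, Belica, 2,603 pairs, £390,215.73):
Base rate for 8202.04 is 25.5%.
Origin Belica qualifies under the Talesta–Belica agreement and 8202.04 is covered: preferential rate Free applies instead.
The additional-duty order on 8202.04 targets Erioria, not Belica; it does not apply.
Duty = £390,215.73 × 0% = £0.00.
Line 2 (5308.36, Vinune, 2,533 kg, £315,713.12):
Base rate for 5308.36 is £1.08/kg.
The additional-duty order on 5308.36 targets Erioria, not Vinune; it does not apply.
Duty = 2,533 × £1.08 = £2,735.64.
Total = £0.00 + £2,735.64 = £2,735.64.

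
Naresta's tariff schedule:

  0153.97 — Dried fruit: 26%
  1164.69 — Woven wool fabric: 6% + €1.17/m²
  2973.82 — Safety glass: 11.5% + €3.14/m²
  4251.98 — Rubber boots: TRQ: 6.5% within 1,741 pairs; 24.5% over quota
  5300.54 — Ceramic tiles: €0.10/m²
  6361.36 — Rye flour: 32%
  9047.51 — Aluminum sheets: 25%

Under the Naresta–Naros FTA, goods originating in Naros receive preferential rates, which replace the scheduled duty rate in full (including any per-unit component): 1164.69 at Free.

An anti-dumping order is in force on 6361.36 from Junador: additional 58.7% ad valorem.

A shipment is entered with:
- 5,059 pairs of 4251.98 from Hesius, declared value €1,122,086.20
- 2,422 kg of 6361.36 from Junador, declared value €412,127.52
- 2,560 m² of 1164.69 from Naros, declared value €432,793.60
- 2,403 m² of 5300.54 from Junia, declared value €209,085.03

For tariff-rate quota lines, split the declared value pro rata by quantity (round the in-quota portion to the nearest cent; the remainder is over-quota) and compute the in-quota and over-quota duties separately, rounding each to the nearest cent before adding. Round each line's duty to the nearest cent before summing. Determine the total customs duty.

€579,443.40

Line 1 (4251.98, Hesius, 5,059 pairs, €1,122,086.20):
Code 4251.98 is under a tariff-rate quota (threshold 1,741 pairs). In-quota: 1,741 pairs at 6.5%; over-quota: 3,318 pairs at 24.5%.
Pro-rata value split: in-quota = €1,122,086.20 × 1,741/5,059 = €386,153.80; over-quota = €1,122,086.20 − €386,153.80 = €735,932.40.
In-quota duty = €386,153.80 × 6.5% = €25,100.00. Over-quota duty = €735,932.40 × 24.5% = €180,303.44.
Line duty = €25,100.00 + €180,303.44 = €205,403.44.
Line 2 (6361.36, Junador, 2,422 kg, €412,127.52):
Base rate for 6361.36 is 32%.
Additional duty on 6361.36 from Junador: +58.7%. Applied ad valorem rate: 32% + 58.7% = 90.7%.
Duty = €412,127.52 × 90.7% = €373,799.66.
Line 3 (1164.69, Naros, 2,560 m², €432,793.60):
Base rate for 1164.69 is 6% + €1.17/m².
Origin Naros qualifies under the Naresta–Naros agreement and 1164.69 is covered: preferential rate Free applies instead.
Duty = €432,793.60 × 0% = €0.00.
Line 4 (5300.54, Junia, 2,403 m², €209,085.03):
Base rate for 5300.54 is €0.10/m².
Duty = 2,403 × €0.10 = €240.30.
Total = €205,403.44 + €373,799.66 + €0.00 + €240.30 = €579,443.40.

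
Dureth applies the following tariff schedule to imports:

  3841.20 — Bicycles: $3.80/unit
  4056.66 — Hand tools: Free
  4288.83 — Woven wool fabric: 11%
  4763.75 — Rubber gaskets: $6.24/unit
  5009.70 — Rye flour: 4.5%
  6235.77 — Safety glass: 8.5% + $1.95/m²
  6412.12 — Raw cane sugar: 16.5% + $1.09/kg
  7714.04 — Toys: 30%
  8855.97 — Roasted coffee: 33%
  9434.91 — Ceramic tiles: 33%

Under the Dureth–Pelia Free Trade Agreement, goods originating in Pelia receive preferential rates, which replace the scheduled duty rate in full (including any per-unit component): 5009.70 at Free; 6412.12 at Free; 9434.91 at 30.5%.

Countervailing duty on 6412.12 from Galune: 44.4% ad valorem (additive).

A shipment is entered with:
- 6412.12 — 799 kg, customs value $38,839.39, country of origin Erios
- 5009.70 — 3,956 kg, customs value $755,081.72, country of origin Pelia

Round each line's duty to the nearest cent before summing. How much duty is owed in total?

Line 1 (6412.12, Erios, 799 kg, $38,839.39):
Base rate for 6412.12 is 16.5% + $1.09/kg.
6412.12 has an FTA preferential rate, but origin Erios is not Pelia; base rate stands.
The additional-duty order on 6412.12 targets Galune, not Erios; it does not apply.
Duty = $38,839.39 × 16.5% + 799 × $1.09 = $7,279.41.
Line 2 (5009.70, Pelia, 3,956 kg, $755,081.72):
Base rate for 5009.70 is 4.5%.
Origin Pelia qualifies under the Dureth–Pelia agreement and 5009.70 is covered: preferential rate Free applies instead.
Duty = $755,081.72 × 0% = $0.00.
Total = $7,279.41 + $0.00 = $7,279.41.

$7,279.41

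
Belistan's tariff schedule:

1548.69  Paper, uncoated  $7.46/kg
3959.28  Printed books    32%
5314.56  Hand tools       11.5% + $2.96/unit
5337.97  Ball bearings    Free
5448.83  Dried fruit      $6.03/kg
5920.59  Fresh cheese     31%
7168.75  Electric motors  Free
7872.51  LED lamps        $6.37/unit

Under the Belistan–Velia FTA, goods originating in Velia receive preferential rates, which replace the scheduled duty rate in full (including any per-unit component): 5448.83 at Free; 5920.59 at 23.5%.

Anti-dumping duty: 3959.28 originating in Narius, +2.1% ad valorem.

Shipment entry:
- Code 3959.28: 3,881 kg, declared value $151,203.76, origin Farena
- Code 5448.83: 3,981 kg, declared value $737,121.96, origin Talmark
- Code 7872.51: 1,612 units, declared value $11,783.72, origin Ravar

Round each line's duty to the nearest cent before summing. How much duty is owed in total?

Line 1 (3959.28, Farena, 3,881 kg, $151,203.76):
Base rate for 3959.28 is 32%.
The additional-duty order on 3959.28 targets Narius, not Farena; it does not apply.
Duty = $151,203.76 × 32% = $48,385.20.
Line 2 (5448.83, Talmark, 3,981 kg, $737,121.96):
Base rate for 5448.83 is $6.03/kg.
5448.83 has an FTA preferential rate, but origin Talmark is not Velia; base rate stands.
Duty = 3,981 × $6.03 = $24,005.43.
Line 3 (7872.51, Ravar, 1,612 units, $11,783.72):
Base rate for 7872.51 is $6.37/unit.
Duty = 1,612 × $6.37 = $10,268.44.
Total = $48,385.20 + $24,005.43 + $10,268.44 = $82,659.07.

$82,659.07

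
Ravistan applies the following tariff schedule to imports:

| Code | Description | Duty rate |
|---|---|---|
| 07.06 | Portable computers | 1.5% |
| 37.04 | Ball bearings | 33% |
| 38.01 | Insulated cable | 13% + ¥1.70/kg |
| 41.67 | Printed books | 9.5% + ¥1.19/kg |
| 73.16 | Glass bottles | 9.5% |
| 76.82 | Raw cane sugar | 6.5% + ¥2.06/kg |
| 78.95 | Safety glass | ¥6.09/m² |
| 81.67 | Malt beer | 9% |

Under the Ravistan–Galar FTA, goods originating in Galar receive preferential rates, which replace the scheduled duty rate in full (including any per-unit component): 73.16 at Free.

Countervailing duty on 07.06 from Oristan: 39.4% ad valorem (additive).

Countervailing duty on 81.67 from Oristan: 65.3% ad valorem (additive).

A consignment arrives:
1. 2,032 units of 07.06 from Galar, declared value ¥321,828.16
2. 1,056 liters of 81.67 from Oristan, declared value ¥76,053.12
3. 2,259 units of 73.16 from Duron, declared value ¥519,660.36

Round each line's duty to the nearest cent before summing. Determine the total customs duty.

Line 1 (07.06, Galar, 2,032 units, ¥321,828.16):
Base rate for 07.06 is 1.5%.
Origin Galar is the FTA partner but 07.06 is not on the preference list; base rate stands.
The additional-duty order on 07.06 targets Oristan, not Galar; it does not apply.
Duty = ¥321,828.16 × 1.5% = ¥4,827.42.
Line 2 (81.67, Oristan, 1,056 liters, ¥76,053.12):
Base rate for 81.67 is 9%.
Additional duty on 81.67 from Oristan: +65.3%. Applied ad valorem rate: 9% + 65.3% = 74.3%.
Duty = ¥76,053.12 × 74.3% = ¥56,507.47.
Line 3 (73.16, Duron, 2,259 units, ¥519,660.36):
Base rate for 73.16 is 9.5%.
73.16 has an FTA preferential rate, but origin Duron is not Galar; base rate stands.
Duty = ¥519,660.36 × 9.5% = ¥49,367.73.
Total = ¥4,827.42 + ¥56,507.47 + ¥49,367.73 = ¥110,702.62.

¥110,702.62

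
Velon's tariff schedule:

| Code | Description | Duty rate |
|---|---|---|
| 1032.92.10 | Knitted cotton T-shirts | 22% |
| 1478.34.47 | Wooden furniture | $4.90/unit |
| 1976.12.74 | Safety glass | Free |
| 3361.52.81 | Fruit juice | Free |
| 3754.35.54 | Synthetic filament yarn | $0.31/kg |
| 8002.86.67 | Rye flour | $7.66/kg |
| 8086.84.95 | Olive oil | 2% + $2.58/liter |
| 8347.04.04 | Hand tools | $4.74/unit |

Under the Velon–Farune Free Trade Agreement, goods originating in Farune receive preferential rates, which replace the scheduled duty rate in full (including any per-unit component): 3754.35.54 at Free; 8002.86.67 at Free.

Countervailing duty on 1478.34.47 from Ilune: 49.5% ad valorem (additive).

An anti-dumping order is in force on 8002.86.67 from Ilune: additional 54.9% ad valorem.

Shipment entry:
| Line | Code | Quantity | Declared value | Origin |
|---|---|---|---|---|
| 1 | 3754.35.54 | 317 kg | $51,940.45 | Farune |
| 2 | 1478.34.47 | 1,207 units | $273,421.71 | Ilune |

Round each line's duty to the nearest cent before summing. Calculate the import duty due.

$141,258.05

Line 1 (3754.35.54, Farune, 317 kg, $51,940.45):
Base rate for 3754.35.54 is $0.31/kg.
Origin Farune qualifies under the Velon–Farune agreement and 3754.35.54 is covered: preferential rate Free applies instead.
Duty = $51,940.45 × 0% = $0.00.
Line 2 (1478.34.47, Ilune, 1,207 units, $273,421.71):
Base rate for 1478.34.47 is $4.90/unit.
Additional duty on 1478.34.47 from Ilune: +49.5% ad valorem. Applied ad valorem rate = 49.5%.
Duty = $273,421.71 × 49.5% + 1,207 × $4.90 = $141,258.05.
Total = $0.00 + $141,258.05 = $141,258.05.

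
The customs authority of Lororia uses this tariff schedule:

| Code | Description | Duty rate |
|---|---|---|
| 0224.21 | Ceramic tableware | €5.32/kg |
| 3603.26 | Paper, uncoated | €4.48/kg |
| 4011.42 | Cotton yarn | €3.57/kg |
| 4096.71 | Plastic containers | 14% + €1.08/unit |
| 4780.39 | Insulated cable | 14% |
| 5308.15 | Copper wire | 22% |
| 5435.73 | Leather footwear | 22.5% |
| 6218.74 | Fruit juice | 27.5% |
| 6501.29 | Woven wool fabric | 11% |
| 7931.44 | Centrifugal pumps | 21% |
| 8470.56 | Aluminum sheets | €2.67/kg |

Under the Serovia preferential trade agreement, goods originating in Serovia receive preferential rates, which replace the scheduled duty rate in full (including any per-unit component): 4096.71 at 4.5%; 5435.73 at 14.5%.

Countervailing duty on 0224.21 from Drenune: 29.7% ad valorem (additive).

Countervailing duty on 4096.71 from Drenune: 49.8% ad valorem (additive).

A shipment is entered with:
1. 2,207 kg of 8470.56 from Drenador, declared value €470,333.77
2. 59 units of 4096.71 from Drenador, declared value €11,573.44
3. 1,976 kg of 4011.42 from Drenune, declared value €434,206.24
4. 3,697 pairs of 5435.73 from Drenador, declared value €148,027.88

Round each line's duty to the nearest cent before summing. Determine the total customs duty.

€47,937.28

Line 1 (8470.56, Drenador, 2,207 kg, €470,333.77):
Base rate for 8470.56 is €2.67/kg.
Duty = 2,207 × €2.67 = €5,892.69.
Line 2 (4096.71, Drenador, 59 units, €11,573.44):
Base rate for 4096.71 is 14% + €1.08/unit.
4096.71 has an FTA preferential rate, but origin Drenador is not Serovia; base rate stands.
The additional-duty order on 4096.71 targets Drenune, not Drenador; it does not apply.
Duty = €11,573.44 × 14% + 59 × €1.08 = €1,684.00.
Line 3 (4011.42, Drenune, 1,976 kg, €434,206.24):
Base rate for 4011.42 is €3.57/kg.
Duty = 1,976 × €3.57 = €7,054.32.
Line 4 (5435.73, Drenador, 3,697 pairs, €148,027.88):
Base rate for 5435.73 is 22.5%.
5435.73 has an FTA preferential rate, but origin Drenador is not Serovia; base rate stands.
Duty = €148,027.88 × 22.5% = €33,306.27.
Total = €5,892.69 + €1,684.00 + €7,054.32 + €33,306.27 = €47,937.28.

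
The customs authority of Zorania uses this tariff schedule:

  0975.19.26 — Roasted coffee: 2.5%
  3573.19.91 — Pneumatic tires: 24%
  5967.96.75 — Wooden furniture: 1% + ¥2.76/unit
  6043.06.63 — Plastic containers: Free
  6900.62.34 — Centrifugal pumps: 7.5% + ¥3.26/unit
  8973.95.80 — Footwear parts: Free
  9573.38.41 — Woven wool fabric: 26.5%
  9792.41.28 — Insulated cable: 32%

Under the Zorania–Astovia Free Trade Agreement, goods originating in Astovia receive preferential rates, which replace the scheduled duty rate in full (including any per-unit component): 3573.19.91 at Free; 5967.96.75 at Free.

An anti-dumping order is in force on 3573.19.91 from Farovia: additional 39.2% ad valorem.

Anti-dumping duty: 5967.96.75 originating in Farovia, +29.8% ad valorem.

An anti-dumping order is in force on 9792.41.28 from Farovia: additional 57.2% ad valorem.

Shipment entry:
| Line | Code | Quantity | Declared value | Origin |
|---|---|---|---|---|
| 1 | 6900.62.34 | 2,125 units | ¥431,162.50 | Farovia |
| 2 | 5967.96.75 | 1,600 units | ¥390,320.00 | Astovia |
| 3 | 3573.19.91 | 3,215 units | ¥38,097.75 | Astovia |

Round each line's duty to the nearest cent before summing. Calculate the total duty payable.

Line 1 (6900.62.34, Farovia, 2,125 units, ¥431,162.50):
Base rate for 6900.62.34 is 7.5% + ¥3.26/unit.
Duty = ¥431,162.50 × 7.5% + 2,125 × ¥3.26 = ¥39,264.69.
Line 2 (5967.96.75, Astovia, 1,600 units, ¥390,320.00):
Base rate for 5967.96.75 is 1% + ¥2.76/unit.
Origin Astovia qualifies under the Zorania–Astovia agreement and 5967.96.75 is covered: preferential rate Free applies instead.
The additional-duty order on 5967.96.75 targets Farovia, not Astovia; it does not apply.
Duty = ¥390,320.00 × 0% = ¥0.00.
Line 3 (3573.19.91, Astovia, 3,215 units, ¥38,097.75):
Base rate for 3573.19.91 is 24%.
Origin Astovia qualifies under the Zorania–Astovia agreement and 3573.19.91 is covered: preferential rate Free applies instead.
The additional-duty order on 3573.19.91 targets Farovia, not Astovia; it does not apply.
Duty = ¥38,097.75 × 0% = ¥0.00.
Total = ¥39,264.69 + ¥0.00 + ¥0.00 = ¥39,264.69.

¥39,264.69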